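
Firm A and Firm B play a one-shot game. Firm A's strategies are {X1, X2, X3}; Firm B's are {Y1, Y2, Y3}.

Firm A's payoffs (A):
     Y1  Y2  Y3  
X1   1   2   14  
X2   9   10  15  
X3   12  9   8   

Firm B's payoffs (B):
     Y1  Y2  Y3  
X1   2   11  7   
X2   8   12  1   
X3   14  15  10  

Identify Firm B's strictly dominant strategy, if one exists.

Check whether one of Firm B's strategies beats all alternatives regardless of what the opponent does.
Y2 strictly dominates: vs X1: 11 > each of {2, 7}; vs X2: 12 > each of {8, 1}; vs X3: 15 > each of {14, 10}.

Y2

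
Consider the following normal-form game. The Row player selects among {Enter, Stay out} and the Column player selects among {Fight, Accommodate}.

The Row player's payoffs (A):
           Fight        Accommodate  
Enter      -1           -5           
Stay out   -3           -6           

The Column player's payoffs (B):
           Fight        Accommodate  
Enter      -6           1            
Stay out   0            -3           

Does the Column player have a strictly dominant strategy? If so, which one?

Check whether one of the Column player's strategies beats all alternatives regardless of what the opponent does.
Fight is not dominant: against Enter, Accommodate gives 1 > -6.
Accommodate is not dominant: against Stay out, Fight gives 0 > -3.
No single strategy is best against every opponent action.

No strictly dominant strategy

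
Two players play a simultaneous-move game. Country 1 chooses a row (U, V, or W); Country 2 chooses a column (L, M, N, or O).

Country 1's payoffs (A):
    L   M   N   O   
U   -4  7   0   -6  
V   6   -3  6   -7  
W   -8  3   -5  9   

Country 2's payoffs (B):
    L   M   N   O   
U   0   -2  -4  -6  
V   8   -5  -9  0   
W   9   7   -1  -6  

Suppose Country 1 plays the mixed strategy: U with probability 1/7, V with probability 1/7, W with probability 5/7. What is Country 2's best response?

L

Country 2's best reply maximizes expected payoff against the mix.
L: (1/7)·0 + (1/7)·8 + (5/7)·9 = 53/7
M: (1/7)·(-2) + (1/7)·(-5) + (5/7)·7 = 4
N: (1/7)·(-4) + (1/7)·(-9) + (5/7)·(-1) = -18/7
O: (1/7)·(-6) + (1/7)·0 + (5/7)·(-6) = -36/7
Highest expected payoff is 53/7, from L.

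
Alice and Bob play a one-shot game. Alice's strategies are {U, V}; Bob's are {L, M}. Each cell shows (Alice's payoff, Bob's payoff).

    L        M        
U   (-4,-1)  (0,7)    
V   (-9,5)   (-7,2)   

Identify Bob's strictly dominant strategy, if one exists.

A strategy is strictly dominant if it gives Bob a strictly higher payoff than every other strategy, against every choice by the opponent.
L is not dominant: against U, M gives 7 > -1.
M is not dominant: against V, L gives 5 > 2.
No single strategy is best against every opponent action.

None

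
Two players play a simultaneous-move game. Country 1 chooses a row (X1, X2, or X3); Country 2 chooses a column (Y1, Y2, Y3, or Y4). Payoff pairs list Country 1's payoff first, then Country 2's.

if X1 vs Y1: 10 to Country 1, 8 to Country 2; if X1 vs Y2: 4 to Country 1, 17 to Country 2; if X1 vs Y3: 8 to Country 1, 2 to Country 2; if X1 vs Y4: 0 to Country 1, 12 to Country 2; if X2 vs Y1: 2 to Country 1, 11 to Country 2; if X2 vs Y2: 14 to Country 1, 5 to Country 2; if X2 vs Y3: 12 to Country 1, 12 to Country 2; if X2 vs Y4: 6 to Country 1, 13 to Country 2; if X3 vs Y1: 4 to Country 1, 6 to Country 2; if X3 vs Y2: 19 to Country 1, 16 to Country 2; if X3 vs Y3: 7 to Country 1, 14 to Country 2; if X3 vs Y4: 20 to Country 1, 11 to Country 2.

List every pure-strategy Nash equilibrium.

Check mutual best responses: a cell is a NE iff neither player can gain by unilaterally deviating.
Country 1's best responses — vs Y1: X1 (payoff 10); vs Y2: X3 (payoff 19); vs Y3: X2 (payoff 12); vs Y4: X3 (payoff 20).
Country 2's best responses — vs X1: Y2 (payoff 17); vs X2: Y4 (payoff 13); vs X3: Y2 (payoff 16).
The only mutual best response is (X3, Y2); neither player gains by switching there.

(X3, Y2)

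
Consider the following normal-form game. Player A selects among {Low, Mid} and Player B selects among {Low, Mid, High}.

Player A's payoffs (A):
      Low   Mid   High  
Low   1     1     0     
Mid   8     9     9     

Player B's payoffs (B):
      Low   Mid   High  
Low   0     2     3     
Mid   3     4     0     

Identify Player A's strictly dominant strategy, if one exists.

Check whether one of Player A's strategies beats all alternatives regardless of what the opponent does.
Mid strictly dominates: vs Low: 8 > 1; vs Mid: 9 > 1; vs High: 9 > 0.

Mid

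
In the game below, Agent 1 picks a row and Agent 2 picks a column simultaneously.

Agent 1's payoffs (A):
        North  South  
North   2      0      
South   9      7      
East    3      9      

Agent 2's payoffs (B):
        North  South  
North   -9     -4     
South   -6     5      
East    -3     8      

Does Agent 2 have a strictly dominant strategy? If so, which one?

A strategy is strictly dominant if it gives Agent 2 a strictly higher payoff than every other strategy, against every choice by the opponent.
South strictly dominates: vs North: -4 > -9; vs South: 5 > -6; vs East: 8 > -3.

South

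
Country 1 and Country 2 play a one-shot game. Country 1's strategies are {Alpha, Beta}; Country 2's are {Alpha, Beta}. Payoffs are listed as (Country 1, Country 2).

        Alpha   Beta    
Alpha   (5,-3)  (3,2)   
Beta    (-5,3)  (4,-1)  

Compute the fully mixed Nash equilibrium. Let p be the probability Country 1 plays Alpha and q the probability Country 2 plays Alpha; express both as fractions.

p = 4/9, q = 1/11

Each player's mixing probability is pinned down by making the *other* player indifferent.
Country 2 indifferent between Alpha and Beta: p·(-3) + (1−p)·3 = p·2 + (1−p)·(-1) ⟹ 3 + (-6)p = (-1) + 3p ⟹ p = 4/9.
Country 1 indifferent between Alpha and Beta: q·5 + (1−q)·3 = q·(-5) + (1−q)·4 ⟹ 3 + 2q = 4 + (-9)q ⟹ q = 1/11.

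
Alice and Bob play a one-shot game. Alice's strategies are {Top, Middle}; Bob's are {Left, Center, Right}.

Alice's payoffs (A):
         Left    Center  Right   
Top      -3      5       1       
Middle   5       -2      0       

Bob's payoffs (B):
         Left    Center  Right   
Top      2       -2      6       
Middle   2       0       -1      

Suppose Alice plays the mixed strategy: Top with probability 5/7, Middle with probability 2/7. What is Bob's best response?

Right

Compute Bob's expected payoff from each pure strategy against the given mix.
Left: (5/7)·2 + (2/7)·2 = 2
Center: (5/7)·(-2) + (2/7)·0 = -10/7
Right: (5/7)·6 + (2/7)·(-1) = 4
Highest expected payoff is 4, from Right.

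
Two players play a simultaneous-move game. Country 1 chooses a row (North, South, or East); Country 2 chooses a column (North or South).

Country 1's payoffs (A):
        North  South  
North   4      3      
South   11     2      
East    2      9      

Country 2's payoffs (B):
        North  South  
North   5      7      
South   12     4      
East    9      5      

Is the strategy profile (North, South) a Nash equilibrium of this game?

No

Holding Country 2 at South: Country 1 gets 3 from North but could get 9 by switching to East. Country 1 has a profitable deviation.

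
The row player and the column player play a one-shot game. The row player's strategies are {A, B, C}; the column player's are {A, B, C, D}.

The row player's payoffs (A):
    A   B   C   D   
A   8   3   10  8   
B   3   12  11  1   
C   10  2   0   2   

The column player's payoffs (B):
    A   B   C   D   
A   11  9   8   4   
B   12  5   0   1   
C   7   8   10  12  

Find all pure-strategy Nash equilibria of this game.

None

Check mutual best responses: a cell is a NE iff neither player can gain by unilaterally deviating.
The row player's best responses — vs A: C (payoff 10); vs B: B (payoff 12); vs C: B (payoff 11); vs D: A (payoff 8).
The column player's best responses — vs A: A (payoff 11); vs B: A (payoff 12); vs C: D (payoff 12).
No cell has both players best-responding. For instance, the row player's best reply to A is C, but against C the column player prefers D over A.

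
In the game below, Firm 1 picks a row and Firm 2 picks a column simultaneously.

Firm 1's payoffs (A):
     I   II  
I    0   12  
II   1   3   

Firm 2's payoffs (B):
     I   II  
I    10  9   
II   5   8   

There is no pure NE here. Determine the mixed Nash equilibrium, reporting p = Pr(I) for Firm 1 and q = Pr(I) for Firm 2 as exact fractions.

p = 3/4, q = 9/10

In a mixed NE each player is indifferent between their pure strategies, so the opponent's mix sets the indifference.
Firm 2 indifferent between I and II: p·10 + (1−p)·5 = p·9 + (1−p)·8 ⟹ 5 + 5p = 8 + 1p ⟹ p = 3/4.
Firm 1 indifferent between I and II: q·0 + (1−q)·12 = q·1 + (1−q)·3 ⟹ 12 + (-12)q = 3 + (-2)q ⟹ q = 9/10.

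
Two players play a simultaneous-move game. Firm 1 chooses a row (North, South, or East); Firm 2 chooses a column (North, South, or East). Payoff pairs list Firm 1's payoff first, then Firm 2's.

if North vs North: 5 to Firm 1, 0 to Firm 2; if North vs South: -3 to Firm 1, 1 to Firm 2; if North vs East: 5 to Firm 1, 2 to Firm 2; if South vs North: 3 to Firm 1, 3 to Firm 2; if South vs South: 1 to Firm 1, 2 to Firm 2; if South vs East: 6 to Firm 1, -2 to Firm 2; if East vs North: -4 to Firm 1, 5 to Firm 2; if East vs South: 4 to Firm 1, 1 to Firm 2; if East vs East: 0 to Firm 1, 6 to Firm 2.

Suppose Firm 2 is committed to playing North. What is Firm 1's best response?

North

With Firm 2 fixed at North, Firm 1's payoffs are: North → 5, South → 3, East → -4.
The maximum is 5, achieved by North.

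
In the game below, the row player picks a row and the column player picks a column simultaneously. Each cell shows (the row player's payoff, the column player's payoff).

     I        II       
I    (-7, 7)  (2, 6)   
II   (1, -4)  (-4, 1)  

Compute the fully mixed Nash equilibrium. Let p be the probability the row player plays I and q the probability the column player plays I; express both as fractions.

Each player's mixing probability is pinned down by making the *other* player indifferent.
The column player indifferent between I and II: p·7 + (1−p)·(-4) = p·6 + (1−p)·1 ⟹ (-4) + 11p = 1 + 5p ⟹ p = 5/6.
The row player indifferent between I and II: q·(-7) + (1−q)·2 = q·1 + (1−q)·(-4) ⟹ 2 + (-9)q = (-4) + 5q ⟹ q = 3/7.

p = 5/6, q = 3/7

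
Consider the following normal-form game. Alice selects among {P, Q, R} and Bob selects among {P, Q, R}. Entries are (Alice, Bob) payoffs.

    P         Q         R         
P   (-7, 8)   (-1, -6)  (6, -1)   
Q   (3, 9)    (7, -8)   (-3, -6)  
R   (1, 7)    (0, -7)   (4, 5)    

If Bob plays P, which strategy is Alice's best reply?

Q

With Bob fixed at P, Alice's payoffs are: P → -7, Q → 3, R → 1.
The maximum is 3, achieved by Q.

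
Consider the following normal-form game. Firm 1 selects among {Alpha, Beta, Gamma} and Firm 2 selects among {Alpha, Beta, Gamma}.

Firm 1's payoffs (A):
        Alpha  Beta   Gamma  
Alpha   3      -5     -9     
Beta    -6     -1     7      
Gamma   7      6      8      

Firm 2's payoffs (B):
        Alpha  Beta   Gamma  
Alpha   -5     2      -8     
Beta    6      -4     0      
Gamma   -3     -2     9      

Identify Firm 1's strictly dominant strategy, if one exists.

Check whether one of Firm 1's strategies beats all alternatives regardless of what the opponent does.
Gamma strictly dominates: vs Alpha: 7 > each of {3, -6}; vs Beta: 6 > each of {-5, -1}; vs Gamma: 8 > each of {-9, 7}.

Gamma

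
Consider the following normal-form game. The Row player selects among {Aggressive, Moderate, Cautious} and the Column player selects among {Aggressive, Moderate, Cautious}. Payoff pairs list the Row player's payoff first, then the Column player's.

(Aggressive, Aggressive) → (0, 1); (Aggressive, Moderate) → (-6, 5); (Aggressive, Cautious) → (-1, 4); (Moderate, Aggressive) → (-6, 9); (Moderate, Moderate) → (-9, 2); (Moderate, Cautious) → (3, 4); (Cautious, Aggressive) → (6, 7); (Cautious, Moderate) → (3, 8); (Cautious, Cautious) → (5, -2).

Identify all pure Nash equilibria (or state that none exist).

Find each player's best response to every opponent strategy; NE are the intersections.
The Row player's best responses — vs Aggressive: Cautious (payoff 6); vs Moderate: Cautious (payoff 3); vs Cautious: Cautious (payoff 5).
The Column player's best responses — vs Aggressive: Moderate (payoff 5); vs Moderate: Aggressive (payoff 9); vs Cautious: Moderate (payoff 8).
The only mutual best response is (Cautious, Moderate); neither player gains by switching there.

(Cautious, Moderate)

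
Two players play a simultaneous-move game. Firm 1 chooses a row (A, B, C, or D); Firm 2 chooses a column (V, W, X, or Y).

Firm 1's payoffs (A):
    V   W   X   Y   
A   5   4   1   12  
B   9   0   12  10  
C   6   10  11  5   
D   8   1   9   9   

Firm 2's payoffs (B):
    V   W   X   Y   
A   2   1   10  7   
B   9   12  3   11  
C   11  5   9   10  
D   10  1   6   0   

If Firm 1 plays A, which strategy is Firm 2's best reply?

With Firm 1 fixed at A, Firm 2's payoffs are: V → 2, W → 1, X → 10, Y → 7.
The maximum is 10, achieved by X.

X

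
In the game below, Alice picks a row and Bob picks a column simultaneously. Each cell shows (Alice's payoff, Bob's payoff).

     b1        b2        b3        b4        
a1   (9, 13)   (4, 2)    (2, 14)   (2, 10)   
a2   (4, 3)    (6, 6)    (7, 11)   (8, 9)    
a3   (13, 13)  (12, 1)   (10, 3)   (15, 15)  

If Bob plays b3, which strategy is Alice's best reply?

With Bob fixed at b3, Alice's payoffs are: a1 → 2, a2 → 7, a3 → 10.
The maximum is 10, achieved by a3.

a3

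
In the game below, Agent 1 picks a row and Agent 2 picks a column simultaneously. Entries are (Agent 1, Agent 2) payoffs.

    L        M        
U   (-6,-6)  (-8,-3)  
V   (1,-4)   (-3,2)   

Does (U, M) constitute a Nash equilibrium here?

Holding Agent 2 at M: Agent 1 gets -8 from U but could get -3 by switching to V. Agent 1 has a profitable deviation.

No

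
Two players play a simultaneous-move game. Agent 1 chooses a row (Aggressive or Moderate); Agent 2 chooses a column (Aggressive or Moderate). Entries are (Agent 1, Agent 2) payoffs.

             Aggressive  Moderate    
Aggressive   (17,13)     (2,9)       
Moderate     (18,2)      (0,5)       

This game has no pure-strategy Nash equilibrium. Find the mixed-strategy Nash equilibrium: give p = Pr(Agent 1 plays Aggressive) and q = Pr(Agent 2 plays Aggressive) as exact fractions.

Each player's mixing probability is pinned down by making the *other* player indifferent.
Agent 2 indifferent between Aggressive and Moderate: p·13 + (1−p)·2 = p·9 + (1−p)·5 ⟹ 2 + 11p = 5 + 4p ⟹ p = 3/7.
Agent 1 indifferent between Aggressive and Moderate: q·17 + (1−q)·2 = q·18 + (1−q)·0 ⟹ 2 + 15q = 0 + 18q ⟹ q = 2/3.

p = 3/7, q = 2/3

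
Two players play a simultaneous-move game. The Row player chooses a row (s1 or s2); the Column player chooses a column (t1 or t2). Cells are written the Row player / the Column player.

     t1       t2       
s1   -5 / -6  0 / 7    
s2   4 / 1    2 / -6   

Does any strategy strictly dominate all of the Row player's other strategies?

Check whether one of the Row player's strategies beats all alternatives regardless of what the opponent does.
s2 strictly dominates: vs t1: 4 > -5; vs t2: 2 > 0.

s2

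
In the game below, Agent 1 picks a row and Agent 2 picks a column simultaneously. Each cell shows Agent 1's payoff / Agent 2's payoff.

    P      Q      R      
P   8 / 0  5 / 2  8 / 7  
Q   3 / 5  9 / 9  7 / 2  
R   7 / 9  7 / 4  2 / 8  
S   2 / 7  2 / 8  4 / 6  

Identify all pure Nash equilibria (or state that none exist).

A profile is a Nash equilibrium when each player is best-responding to the other.
Agent 1's best responses — vs P: P (payoff 8); vs Q: Q (payoff 9); vs R: P (payoff 8).
Agent 2's best responses — vs P: R (payoff 7); vs Q: Q (payoff 9); vs R: P (payoff 9); vs S: Q (payoff 8).
Mutual best responses occur at (P, R) and (Q, Q); at each, neither player gains by switching.

(P, R) and (Q, Q)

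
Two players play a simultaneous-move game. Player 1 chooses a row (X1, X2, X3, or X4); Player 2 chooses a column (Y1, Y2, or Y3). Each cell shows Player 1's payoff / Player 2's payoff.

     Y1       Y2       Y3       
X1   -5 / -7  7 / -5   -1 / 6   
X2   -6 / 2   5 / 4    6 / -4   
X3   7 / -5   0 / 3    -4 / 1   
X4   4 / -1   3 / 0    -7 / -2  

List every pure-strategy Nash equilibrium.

No pure-strategy Nash equilibrium

Check mutual best responses: a cell is a NE iff neither player can gain by unilaterally deviating.
Player 1's best responses — vs Y1: X3 (payoff 7); vs Y2: X1 (payoff 7); vs Y3: X2 (payoff 6).
Player 2's best responses — vs X1: Y3 (payoff 6); vs X2: Y2 (payoff 4); vs X3: Y2 (payoff 3); vs X4: Y2 (payoff 0).
No cell has both players best-responding. For instance, Player 1's best reply to Y1 is X3, but against X3 Player 2 prefers Y2 over Y1.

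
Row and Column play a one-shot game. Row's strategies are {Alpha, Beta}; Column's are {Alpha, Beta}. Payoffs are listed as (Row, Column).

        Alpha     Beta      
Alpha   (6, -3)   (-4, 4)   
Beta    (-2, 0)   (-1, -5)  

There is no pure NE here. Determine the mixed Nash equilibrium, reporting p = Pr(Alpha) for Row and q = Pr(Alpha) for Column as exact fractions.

Each player's mixing probability is pinned down by making the *other* player indifferent.
Column indifferent between Alpha and Beta: p·(-3) + (1−p)·0 = p·4 + (1−p)·(-5) ⟹ 0 + (-3)p = (-5) + 9p ⟹ p = 5/12.
Row indifferent between Alpha and Beta: q·6 + (1−q)·(-4) = q·(-2) + (1−q)·(-1) ⟹ (-4) + 10q = (-1) + (-1)q ⟹ q = 3/11.

p = 5/12, q = 3/11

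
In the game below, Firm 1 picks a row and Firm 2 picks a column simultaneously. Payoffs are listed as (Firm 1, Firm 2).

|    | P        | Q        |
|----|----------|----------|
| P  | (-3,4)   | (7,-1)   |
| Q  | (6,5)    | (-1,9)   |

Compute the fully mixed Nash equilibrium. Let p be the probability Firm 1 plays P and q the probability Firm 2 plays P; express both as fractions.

p = 4/9, q = 8/17

Each player's mixing probability is pinned down by making the *other* player indifferent.
Firm 2 indifferent between P and Q: p·4 + (1−p)·5 = p·(-1) + (1−p)·9 ⟹ 5 + (-1)p = 9 + (-10)p ⟹ p = 4/9.
Firm 1 indifferent between P and Q: q·(-3) + (1−q)·7 = q·6 + (1−q)·(-1) ⟹ 7 + (-10)q = (-1) + 7q ⟹ q = 8/17.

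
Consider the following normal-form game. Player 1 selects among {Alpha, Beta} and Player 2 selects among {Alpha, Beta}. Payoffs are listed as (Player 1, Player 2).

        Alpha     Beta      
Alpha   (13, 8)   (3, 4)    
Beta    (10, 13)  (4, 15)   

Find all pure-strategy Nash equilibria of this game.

(Alpha, Alpha) and (Beta, Beta)

A profile is a Nash equilibrium when each player is best-responding to the other.
Player 1's best responses — vs Alpha: Alpha (payoff 13); vs Beta: Beta (payoff 4).
Player 2's best responses — vs Alpha: Alpha (payoff 8); vs Beta: Beta (payoff 15).
Mutual best responses occur at (Alpha, Alpha) and (Beta, Beta); at each, neither player gains by switching.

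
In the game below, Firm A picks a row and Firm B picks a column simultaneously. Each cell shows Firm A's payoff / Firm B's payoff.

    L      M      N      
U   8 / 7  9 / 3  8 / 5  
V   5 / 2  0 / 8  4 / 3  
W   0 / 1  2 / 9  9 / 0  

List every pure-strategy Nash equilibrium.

A profile is a Nash equilibrium when each player is best-responding to the other.
Firm A's best responses — vs L: U (payoff 8); vs M: U (payoff 9); vs N: W (payoff 9).
Firm B's best responses — vs U: L (payoff 7); vs V: M (payoff 8); vs W: M (payoff 9).
The only mutual best response is (U, L); neither player gains by switching there.

(U, L)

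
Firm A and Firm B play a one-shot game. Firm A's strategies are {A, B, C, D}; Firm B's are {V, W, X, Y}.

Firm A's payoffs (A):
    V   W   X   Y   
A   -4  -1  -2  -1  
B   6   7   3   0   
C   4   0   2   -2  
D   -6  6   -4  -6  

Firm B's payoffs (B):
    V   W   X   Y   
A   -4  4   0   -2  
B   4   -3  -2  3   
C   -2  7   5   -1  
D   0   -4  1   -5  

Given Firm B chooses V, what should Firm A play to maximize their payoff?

With Firm B fixed at V, Firm A's payoffs are: A → -4, B → 6, C → 4, D → -6.
The maximum is 6, achieved by B.

B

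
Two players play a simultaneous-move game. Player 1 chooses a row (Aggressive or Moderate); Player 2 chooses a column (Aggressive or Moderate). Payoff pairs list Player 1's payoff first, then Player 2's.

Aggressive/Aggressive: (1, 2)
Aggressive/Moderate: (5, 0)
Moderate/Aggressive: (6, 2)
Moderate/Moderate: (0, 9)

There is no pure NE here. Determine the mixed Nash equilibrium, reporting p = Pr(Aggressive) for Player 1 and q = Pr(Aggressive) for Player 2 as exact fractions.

In a mixed NE each player is indifferent between their pure strategies, so the opponent's mix sets the indifference.
Player 2 indifferent between Aggressive and Moderate: p·2 + (1−p)·2 = p·0 + (1−p)·9 ⟹ 2 + 0p = 9 + (-9)p ⟹ p = 7/9.
Player 1 indifferent between Aggressive and Moderate: q·1 + (1−q)·5 = q·6 + (1−q)·0 ⟹ 5 + (-4)q = 0 + 6q ⟹ q = 1/2.

p = 7/9, q = 1/2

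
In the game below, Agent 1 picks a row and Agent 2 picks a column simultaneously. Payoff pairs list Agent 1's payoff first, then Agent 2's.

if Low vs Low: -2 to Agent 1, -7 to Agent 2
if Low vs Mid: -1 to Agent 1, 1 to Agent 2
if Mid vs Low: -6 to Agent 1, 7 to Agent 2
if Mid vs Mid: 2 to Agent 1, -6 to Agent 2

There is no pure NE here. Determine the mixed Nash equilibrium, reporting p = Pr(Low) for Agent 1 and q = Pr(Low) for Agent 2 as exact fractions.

Each player's mixing probability is pinned down by making the *other* player indifferent.
Agent 2 indifferent between Low and Mid: p·(-7) + (1−p)·7 = p·1 + (1−p)·(-6) ⟹ 7 + (-14)p = (-6) + 7p ⟹ p = 13/21.
Agent 1 indifferent between Low and Mid: q·(-2) + (1−q)·(-1) = q·(-6) + (1−q)·2 ⟹ (-1) + (-1)q = 2 + (-8)q ⟹ q = 3/7.

p = 13/21, q = 3/7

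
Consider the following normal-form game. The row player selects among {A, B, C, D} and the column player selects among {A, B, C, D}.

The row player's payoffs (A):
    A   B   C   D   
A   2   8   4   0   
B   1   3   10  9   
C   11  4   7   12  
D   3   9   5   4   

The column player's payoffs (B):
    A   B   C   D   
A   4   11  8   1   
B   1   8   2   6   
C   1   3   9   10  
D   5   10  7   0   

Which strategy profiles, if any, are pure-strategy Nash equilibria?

A profile is a Nash equilibrium when each player is best-responding to the other.
The row player's best responses — vs A: C (payoff 11); vs B: D (payoff 9); vs C: B (payoff 10); vs D: C (payoff 12).
The column player's best responses — vs A: B (payoff 11); vs B: B (payoff 8); vs C: D (payoff 10); vs D: B (payoff 10).
Mutual best responses occur at (C, D) and (D, B); at each, neither player gains by switching.

(C, D) and (D, B)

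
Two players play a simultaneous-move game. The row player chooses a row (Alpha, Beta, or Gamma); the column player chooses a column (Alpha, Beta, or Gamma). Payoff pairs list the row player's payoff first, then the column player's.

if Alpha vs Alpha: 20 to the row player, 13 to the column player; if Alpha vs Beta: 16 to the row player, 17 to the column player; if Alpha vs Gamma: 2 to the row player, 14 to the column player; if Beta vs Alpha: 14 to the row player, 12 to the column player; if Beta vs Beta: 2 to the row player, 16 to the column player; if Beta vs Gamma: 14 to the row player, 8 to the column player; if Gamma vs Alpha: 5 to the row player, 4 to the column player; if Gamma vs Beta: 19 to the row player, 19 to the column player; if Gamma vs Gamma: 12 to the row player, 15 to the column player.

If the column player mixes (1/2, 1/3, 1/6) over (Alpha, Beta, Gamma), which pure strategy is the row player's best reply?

Alpha

Compute the row player's expected payoff from each pure strategy against the given mix.
Alpha: (1/2)·20 + (1/3)·16 + (1/6)·2 = 47/3
Beta: (1/2)·14 + (1/3)·2 + (1/6)·14 = 10
Gamma: (1/2)·5 + (1/3)·19 + (1/6)·12 = 65/6
Highest expected payoff is 47/3, from Alpha.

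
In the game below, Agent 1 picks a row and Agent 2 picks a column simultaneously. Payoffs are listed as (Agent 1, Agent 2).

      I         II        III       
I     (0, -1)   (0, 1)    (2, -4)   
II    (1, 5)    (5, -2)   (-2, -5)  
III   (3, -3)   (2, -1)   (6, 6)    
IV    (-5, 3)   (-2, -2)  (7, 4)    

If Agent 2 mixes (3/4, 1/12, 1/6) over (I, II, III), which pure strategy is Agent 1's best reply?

Agent 1's best reply maximizes expected payoff against the mix.
I: (3/4)·0 + (1/12)·0 + (1/6)·2 = 1/3
II: (3/4)·1 + (1/12)·5 + (1/6)·(-2) = 5/6
III: (3/4)·3 + (1/12)·2 + (1/6)·6 = 41/12
IV: (3/4)·(-5) + (1/12)·(-2) + (1/6)·7 = -11/4
Highest expected payoff is 41/12, from III.

III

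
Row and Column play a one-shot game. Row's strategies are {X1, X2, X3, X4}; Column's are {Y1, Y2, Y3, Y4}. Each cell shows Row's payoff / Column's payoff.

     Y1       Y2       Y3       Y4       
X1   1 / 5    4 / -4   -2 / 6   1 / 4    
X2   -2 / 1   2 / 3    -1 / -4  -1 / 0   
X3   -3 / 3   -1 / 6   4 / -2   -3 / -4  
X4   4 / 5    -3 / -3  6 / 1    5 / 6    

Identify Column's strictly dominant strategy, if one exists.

No strictly dominant strategy

A strategy is strictly dominant if it gives Column a strictly higher payoff than every other strategy, against every choice by the opponent.
Y1 is not dominant: against X1, Y3 gives 6 > 5.
Y2 is not dominant: against X1, Y1 gives 5 > -4.
Y3 is not dominant: against X2, Y1 gives 1 > -4.
Y4 is not dominant: against X1, Y1 gives 5 > 4.
No single strategy is best against every opponent action.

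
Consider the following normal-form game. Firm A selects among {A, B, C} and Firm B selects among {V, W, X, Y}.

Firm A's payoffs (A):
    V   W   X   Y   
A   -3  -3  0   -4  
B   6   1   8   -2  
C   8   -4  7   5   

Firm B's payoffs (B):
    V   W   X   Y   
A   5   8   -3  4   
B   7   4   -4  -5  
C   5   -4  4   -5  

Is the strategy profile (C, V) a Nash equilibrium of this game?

Holding Firm B at V: Firm A gets 8 from C, versus -3 from A, 6 from B. No profitable deviation for Firm A.
Holding Firm A at C: Firm B gets 5 from V, versus -4 from W, 4 from X, -5 from Y. No profitable deviation for Firm B either.

Yes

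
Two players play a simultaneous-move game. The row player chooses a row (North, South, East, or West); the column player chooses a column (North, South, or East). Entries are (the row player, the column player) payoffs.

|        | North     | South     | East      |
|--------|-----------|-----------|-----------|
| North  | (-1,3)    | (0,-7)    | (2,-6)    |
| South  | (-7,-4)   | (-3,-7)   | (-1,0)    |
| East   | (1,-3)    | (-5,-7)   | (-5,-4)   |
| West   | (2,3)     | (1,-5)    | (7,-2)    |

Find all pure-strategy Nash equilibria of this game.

(West, North)

Find each player's best response to every opponent strategy; NE are the intersections.
The row player's best responses — vs North: West (payoff 2); vs South: West (payoff 1); vs East: West (payoff 7).
The column player's best responses — vs North: North (payoff 3); vs South: East (payoff 0); vs East: North (payoff -3); vs West: North (payoff 3).
The only mutual best response is (West, North); neither player gains by switching there.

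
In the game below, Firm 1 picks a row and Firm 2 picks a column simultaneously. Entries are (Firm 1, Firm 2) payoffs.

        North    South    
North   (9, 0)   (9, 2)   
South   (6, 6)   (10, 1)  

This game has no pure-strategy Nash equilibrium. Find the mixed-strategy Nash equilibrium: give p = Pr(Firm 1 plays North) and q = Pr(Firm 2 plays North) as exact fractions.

In a mixed NE each player is indifferent between their pure strategies, so the opponent's mix sets the indifference.
Firm 2 indifferent between North and South: p·0 + (1−p)·6 = p·2 + (1−p)·1 ⟹ 6 + (-6)p = 1 + 1p ⟹ p = 5/7.
Firm 1 indifferent between North and South: q·9 + (1−q)·9 = q·6 + (1−q)·10 ⟹ 9 + 0q = 10 + (-4)q ⟹ q = 1/4.

p = 5/7, q = 1/4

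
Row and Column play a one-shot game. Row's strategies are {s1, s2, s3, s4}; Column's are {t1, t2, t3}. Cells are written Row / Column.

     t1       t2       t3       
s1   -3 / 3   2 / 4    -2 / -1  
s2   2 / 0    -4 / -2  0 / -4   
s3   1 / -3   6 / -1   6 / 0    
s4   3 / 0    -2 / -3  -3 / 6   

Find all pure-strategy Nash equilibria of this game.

Find each player's best response to every opponent strategy; NE are the intersections.
Row's best responses — vs t1: s4 (payoff 3); vs t2: s3 (payoff 6); vs t3: s3 (payoff 6).
Column's best responses — vs s1: t2 (payoff 4); vs s2: t1 (payoff 0); vs s3: t3 (payoff 0); vs s4: t3 (payoff 6).
The only mutual best response is (s3, t3); neither player gains by switching there.

(s3, t3)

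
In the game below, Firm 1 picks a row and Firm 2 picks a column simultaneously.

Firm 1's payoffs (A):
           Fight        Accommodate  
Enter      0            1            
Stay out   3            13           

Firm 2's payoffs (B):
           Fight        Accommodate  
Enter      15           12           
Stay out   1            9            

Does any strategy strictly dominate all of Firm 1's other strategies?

A strategy is strictly dominant if it gives Firm 1 a strictly higher payoff than every other strategy, against every choice by the opponent.
Stay out strictly dominates: vs Fight: 3 > 0; vs Accommodate: 13 > 1.

Stay out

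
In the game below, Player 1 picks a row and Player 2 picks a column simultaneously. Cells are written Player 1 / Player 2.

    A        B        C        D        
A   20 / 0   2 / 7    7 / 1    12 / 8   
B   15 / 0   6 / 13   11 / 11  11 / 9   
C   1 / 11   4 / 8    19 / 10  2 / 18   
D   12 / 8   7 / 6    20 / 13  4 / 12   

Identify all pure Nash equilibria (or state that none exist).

Check mutual best responses: a cell is a NE iff neither player can gain by unilaterally deviating.
Player 1's best responses — vs A: A (payoff 20); vs B: D (payoff 7); vs C: D (payoff 20); vs D: A (payoff 12).
Player 2's best responses — vs A: D (payoff 8); vs B: B (payoff 13); vs C: D (payoff 18); vs D: C (payoff 13).
Mutual best responses occur at (A, D) and (D, C); at each, neither player gains by switching.

(A, D) and (D, C)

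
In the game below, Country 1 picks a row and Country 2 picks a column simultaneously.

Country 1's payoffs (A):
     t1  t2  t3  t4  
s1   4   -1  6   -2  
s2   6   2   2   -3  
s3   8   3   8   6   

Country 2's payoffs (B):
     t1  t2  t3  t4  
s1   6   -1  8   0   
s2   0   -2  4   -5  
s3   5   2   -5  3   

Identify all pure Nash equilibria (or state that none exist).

(s3, t1)

A profile is a Nash equilibrium when each player is best-responding to the other.
Country 1's best responses — vs t1: s3 (payoff 8); vs t2: s3 (payoff 3); vs t3: s3 (payoff 8); vs t4: s3 (payoff 6).
Country 2's best responses — vs s1: t3 (payoff 8); vs s2: t3 (payoff 4); vs s3: t1 (payoff 5).
The only mutual best response is (s3, t1); neither player gains by switching there.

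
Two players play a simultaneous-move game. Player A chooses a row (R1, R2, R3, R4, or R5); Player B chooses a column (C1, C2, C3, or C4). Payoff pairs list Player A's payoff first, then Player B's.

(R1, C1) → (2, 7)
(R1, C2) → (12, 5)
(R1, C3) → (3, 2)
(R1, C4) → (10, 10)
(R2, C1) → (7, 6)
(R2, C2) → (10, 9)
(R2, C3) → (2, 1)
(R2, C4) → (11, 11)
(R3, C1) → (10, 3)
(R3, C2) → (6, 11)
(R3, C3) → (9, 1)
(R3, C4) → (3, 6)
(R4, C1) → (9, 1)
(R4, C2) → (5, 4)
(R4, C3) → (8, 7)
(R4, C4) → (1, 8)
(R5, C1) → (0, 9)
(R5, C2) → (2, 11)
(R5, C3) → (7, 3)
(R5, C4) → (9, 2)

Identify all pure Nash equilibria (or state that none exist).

Find each player's best response to every opponent strategy; NE are the intersections.
Player A's best responses — vs C1: R3 (payoff 10); vs C2: R1 (payoff 12); vs C3: R3 (payoff 9); vs C4: R2 (payoff 11).
Player B's best responses — vs R1: C4 (payoff 10); vs R2: C4 (payoff 11); vs R3: C2 (payoff 11); vs R4: C4 (payoff 8); vs R5: C2 (payoff 11).
The only mutual best response is (R2, C4); neither player gains by switching there.

(R2, C4)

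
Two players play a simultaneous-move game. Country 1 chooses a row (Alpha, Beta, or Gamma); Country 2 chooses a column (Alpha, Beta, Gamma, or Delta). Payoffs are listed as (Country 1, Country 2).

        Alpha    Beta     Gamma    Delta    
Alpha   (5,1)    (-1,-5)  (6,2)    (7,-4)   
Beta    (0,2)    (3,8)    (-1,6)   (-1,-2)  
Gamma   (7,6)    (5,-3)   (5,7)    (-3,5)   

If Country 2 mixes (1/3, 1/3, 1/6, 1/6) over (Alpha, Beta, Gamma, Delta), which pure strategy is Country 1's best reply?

Gamma

Compute Country 1's expected payoff from each pure strategy against the given mix.
Alpha: (1/3)·5 + (1/3)·(-1) + (1/6)·6 + (1/6)·7 = 7/2
Beta: (1/3)·0 + (1/3)·3 + (1/6)·(-1) + (1/6)·(-1) = 2/3
Gamma: (1/3)·7 + (1/3)·5 + (1/6)·5 + (1/6)·(-3) = 13/3
Highest expected payoff is 13/3, from Gamma.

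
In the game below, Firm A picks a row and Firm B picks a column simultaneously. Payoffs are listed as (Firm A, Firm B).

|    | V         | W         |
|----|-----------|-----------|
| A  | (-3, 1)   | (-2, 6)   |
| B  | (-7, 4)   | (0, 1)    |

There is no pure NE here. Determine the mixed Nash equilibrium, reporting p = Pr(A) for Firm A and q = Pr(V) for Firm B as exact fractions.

Each player's mixing probability is pinned down by making the *other* player indifferent.
Firm B indifferent between V and W: p·1 + (1−p)·4 = p·6 + (1−p)·1 ⟹ 4 + (-3)p = 1 + 5p ⟹ p = 3/8.
Firm A indifferent between A and B: q·(-3) + (1−q)·(-2) = q·(-7) + (1−q)·0 ⟹ (-2) + (-1)q = 0 + (-7)q ⟹ q = 1/3.

p = 3/8, q = 1/3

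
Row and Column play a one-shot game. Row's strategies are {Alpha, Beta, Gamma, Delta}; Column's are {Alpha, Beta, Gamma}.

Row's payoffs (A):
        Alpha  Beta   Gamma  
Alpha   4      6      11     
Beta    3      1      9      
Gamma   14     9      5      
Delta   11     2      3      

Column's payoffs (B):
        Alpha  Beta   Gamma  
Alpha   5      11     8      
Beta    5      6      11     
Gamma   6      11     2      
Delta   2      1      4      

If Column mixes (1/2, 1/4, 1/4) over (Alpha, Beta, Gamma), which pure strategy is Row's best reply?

Row's best reply maximizes expected payoff against the mix.
Alpha: (1/2)·4 + (1/4)·6 + (1/4)·11 = 25/4
Beta: (1/2)·3 + (1/4)·1 + (1/4)·9 = 4
Gamma: (1/2)·14 + (1/4)·9 + (1/4)·5 = 21/2
Delta: (1/2)·11 + (1/4)·2 + (1/4)·3 = 27/4
Highest expected payoff is 21/2, from Gamma.

Gamma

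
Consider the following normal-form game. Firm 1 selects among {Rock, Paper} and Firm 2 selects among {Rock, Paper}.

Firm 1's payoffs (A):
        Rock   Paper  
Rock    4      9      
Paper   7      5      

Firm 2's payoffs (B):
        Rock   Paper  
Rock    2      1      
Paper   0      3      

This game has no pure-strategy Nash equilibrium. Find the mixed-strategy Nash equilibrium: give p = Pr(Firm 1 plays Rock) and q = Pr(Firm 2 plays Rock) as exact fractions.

In a mixed NE each player is indifferent between their pure strategies, so the opponent's mix sets the indifference.
Firm 2 indifferent between Rock and Paper: p·2 + (1−p)·0 = p·1 + (1−p)·3 ⟹ 0 + 2p = 3 + (-2)p ⟹ p = 3/4.
Firm 1 indifferent between Rock and Paper: q·4 + (1−q)·9 = q·7 + (1−q)·5 ⟹ 9 + (-5)q = 5 + 2q ⟹ q = 4/7.

p = 3/4, q = 4/7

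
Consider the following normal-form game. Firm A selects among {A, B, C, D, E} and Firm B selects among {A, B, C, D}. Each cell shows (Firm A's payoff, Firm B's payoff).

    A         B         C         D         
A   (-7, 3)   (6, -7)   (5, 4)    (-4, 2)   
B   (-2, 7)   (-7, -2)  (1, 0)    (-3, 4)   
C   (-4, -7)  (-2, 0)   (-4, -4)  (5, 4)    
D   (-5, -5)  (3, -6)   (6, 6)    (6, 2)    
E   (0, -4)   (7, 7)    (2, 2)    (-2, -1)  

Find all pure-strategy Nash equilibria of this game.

(D, C) and (E, B)

Check mutual best responses: a cell is a NE iff neither player can gain by unilaterally deviating.
Firm A's best responses — vs A: E (payoff 0); vs B: E (payoff 7); vs C: D (payoff 6); vs D: D (payoff 6).
Firm B's best responses — vs A: C (payoff 4); vs B: A (payoff 7); vs C: D (payoff 4); vs D: C (payoff 6); vs E: B (payoff 7).
Mutual best responses occur at (D, C) and (E, B); at each, neither player gains by switching.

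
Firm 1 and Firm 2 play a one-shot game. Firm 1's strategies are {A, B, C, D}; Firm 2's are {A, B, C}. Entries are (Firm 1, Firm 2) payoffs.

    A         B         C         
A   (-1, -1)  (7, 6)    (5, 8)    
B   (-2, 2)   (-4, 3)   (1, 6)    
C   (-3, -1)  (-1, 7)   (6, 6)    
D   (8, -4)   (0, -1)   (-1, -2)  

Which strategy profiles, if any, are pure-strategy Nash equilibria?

There is no pure-strategy Nash equilibrium

Find each player's best response to every opponent strategy; NE are the intersections.
Firm 1's best responses — vs A: D (payoff 8); vs B: A (payoff 7); vs C: C (payoff 6).
Firm 2's best responses — vs A: C (payoff 8); vs B: C (payoff 6); vs C: B (payoff 7); vs D: B (payoff -1).
No cell has both players best-responding. For instance, Firm 1's best reply to A is D, but against D Firm 2 prefers B over A.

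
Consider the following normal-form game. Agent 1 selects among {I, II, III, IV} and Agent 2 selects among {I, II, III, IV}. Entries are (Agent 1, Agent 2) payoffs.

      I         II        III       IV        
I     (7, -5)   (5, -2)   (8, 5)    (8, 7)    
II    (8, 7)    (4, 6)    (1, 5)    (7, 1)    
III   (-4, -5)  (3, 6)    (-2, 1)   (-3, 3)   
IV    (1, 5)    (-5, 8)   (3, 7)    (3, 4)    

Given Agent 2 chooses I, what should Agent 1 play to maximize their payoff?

With Agent 2 fixed at I, Agent 1's payoffs are: I → 7, II → 8, III → -4, IV → 1.
The maximum is 8, achieved by II.

II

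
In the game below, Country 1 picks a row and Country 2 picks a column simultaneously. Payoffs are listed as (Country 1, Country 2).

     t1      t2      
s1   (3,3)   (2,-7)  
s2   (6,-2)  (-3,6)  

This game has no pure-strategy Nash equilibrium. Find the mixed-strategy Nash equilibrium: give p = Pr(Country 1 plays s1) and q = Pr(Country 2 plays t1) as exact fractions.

p = 4/9, q = 5/8

Each player's mixing probability is pinned down by making the *other* player indifferent.
Country 2 indifferent between t1 and t2: p·3 + (1−p)·(-2) = p·(-7) + (1−p)·6 ⟹ (-2) + 5p = 6 + (-13)p ⟹ p = 4/9.
Country 1 indifferent between s1 and s2: q·3 + (1−q)·2 = q·6 + (1−q)·(-3) ⟹ 2 + 1q = (-3) + 9q ⟹ q = 5/8.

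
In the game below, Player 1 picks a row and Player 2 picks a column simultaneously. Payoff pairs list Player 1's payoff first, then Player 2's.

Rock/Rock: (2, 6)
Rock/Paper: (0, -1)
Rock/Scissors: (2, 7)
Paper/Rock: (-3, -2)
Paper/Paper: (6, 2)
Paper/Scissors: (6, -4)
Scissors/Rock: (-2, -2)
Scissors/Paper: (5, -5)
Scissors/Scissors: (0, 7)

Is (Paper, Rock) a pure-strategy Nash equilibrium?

No

Holding Player 2 at Rock: Player 1 gets -3 from Paper but could get 2 by switching to Rock. Player 1 has a profitable deviation.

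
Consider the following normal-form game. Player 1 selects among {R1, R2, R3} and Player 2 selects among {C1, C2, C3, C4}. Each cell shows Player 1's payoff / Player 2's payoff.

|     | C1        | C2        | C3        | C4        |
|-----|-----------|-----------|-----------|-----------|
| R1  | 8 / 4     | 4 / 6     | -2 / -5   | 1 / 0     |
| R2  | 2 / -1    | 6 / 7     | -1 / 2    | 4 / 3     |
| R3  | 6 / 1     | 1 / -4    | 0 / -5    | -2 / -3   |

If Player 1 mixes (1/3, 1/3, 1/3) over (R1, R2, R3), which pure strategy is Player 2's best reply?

Player 2's best reply maximizes expected payoff against the mix.
C1: (1/3)·4 + (1/3)·(-1) + (1/3)·1 = 4/3
C2: (1/3)·6 + (1/3)·7 + (1/3)·(-4) = 3
C3: (1/3)·(-5) + (1/3)·2 + (1/3)·(-5) = -8/3
C4: (1/3)·0 + (1/3)·3 + (1/3)·(-3) = 0
Highest expected payoff is 3, from C2.

C2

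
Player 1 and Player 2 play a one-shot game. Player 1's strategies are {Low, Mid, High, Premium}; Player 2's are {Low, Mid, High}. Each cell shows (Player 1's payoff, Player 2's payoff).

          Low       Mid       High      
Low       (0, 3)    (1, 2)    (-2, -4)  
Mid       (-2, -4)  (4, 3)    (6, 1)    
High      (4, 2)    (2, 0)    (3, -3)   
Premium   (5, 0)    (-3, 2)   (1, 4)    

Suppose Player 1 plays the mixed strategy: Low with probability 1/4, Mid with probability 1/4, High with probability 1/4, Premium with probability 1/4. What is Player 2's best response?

Mid

Player 2's best reply maximizes expected payoff against the mix.
Low: (1/4)·3 + (1/4)·(-4) + (1/4)·2 + (1/4)·0 = 1/4
Mid: (1/4)·2 + (1/4)·3 + (1/4)·0 + (1/4)·2 = 7/4
High: (1/4)·(-4) + (1/4)·1 + (1/4)·(-3) + (1/4)·4 = -1/2
Highest expected payoff is 7/4, from Mid.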